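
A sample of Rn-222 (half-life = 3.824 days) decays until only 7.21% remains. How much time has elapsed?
t = t½ × log₂(N₀/N) = 14.51 days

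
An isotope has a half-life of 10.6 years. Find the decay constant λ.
λ = ln(2)/t½ = 0.06539 year⁻¹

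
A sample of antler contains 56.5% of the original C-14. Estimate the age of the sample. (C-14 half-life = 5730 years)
Age = t½ × log₂(1/ratio) = 4720 years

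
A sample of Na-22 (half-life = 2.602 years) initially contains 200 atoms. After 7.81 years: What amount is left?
N = N₀(1/2)^(t/t½) = 24.97 atoms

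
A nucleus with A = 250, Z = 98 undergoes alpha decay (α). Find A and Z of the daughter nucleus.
Daughter: A = 246, Z = 96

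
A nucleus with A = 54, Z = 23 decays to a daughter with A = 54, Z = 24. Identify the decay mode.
ΔA = 0, ΔZ = +1 ⇒ beta-minus decay (β⁻)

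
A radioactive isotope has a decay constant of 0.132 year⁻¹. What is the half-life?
t½ = ln(2)/λ = 5.251 years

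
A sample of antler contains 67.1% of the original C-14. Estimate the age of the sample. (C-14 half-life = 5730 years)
Age = t½ × log₂(1/ratio) = 3298 years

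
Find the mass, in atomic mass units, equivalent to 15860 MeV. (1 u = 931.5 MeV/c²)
m = E/c² = 17.03 u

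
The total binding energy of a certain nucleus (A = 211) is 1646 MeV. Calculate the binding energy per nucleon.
B.E./A = 1646/211 = 7.801 MeV/nucleon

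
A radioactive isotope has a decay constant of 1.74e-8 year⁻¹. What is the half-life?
t½ = ln(2)/λ = 3.984e7 years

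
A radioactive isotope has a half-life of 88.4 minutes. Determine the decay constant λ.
λ = ln(2)/t½ = 0.007841 minute⁻¹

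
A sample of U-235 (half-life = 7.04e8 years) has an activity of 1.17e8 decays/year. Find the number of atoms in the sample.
N = A/λ = 1.188e17 atoms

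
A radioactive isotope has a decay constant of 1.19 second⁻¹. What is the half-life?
t½ = ln(2)/λ = 0.5825 seconds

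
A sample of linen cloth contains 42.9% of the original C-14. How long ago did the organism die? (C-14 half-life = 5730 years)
Age = t½ × log₂(1/ratio) = 6996 years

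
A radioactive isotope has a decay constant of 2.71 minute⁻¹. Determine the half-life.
t½ = ln(2)/λ = 0.2558 minutes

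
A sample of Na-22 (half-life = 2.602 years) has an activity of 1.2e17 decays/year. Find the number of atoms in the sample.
N = A/λ = 4.505e17 atoms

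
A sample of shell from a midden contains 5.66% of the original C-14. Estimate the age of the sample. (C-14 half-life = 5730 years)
Age = t½ × log₂(1/ratio) = 23740 years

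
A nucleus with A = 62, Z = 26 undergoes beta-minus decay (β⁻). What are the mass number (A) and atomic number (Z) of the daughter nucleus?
Daughter: A = 62, Z = 27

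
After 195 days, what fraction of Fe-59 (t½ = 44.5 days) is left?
N/N₀ = (1/2)^(t/t½) = 0.04796 = 4.8%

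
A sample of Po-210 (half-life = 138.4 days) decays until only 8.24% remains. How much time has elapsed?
t = t½ × log₂(N₀/N) = 498.4 days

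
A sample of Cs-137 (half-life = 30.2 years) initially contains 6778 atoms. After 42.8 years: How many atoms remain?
N = N₀(1/2)^(t/t½) = 2538 atoms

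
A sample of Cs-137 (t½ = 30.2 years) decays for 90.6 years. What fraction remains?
N/N₀ = (1/2)^(t/t½) = 0.125 = 12.5%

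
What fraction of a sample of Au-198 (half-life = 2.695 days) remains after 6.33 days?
N/N₀ = (1/2)^(t/t½) = 0.1963 = 19.6%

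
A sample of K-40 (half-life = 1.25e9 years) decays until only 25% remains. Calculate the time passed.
t = t½ × log₂(N₀/N) = 2.5e9 years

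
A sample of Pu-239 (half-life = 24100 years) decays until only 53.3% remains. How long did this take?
t = t½ × log₂(N₀/N) = 21880 years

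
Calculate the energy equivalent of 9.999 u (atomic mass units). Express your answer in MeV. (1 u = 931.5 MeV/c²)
E = mc² = 9314 MeV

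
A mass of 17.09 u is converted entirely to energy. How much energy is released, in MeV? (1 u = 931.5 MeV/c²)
E = mc² = 15920 MeV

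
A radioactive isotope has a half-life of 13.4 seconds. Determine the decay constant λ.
λ = ln(2)/t½ = 0.05173 second⁻¹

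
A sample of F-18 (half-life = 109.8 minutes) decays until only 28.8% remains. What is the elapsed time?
t = t½ × log₂(N₀/N) = 197.2 minutes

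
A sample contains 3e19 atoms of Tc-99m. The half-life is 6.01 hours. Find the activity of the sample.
A = λN = 3.46e18 decays/hour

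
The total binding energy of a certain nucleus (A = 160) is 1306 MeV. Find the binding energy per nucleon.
B.E./A = 1306/160 = 8.162 MeV/nucleon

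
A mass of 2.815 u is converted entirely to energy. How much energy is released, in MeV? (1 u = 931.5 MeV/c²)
E = mc² = 2622 MeV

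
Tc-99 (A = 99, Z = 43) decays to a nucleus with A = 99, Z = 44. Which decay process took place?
ΔA = 0, ΔZ = +1 ⇒ beta-minus decay (β⁻)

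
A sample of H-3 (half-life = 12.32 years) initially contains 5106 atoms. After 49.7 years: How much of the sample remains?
N = N₀(1/2)^(t/t½) = 311.7 atoms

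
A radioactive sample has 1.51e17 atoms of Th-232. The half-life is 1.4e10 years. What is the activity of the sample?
A = λN = 7.476e6 decays/year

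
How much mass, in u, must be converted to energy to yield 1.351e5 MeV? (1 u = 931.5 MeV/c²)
m = E/c² = 145 u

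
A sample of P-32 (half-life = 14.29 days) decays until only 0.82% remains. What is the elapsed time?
t = t½ × log₂(N₀/N) = 99.03 days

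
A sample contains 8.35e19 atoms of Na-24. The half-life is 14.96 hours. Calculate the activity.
A = λN = 3.869e18 decays/hour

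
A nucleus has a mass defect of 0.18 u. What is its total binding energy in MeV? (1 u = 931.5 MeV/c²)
B.E. = Δm × 931.5 = 167.7 MeV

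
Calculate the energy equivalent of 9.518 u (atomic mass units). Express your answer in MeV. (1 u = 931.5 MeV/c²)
E = mc² = 8866 MeV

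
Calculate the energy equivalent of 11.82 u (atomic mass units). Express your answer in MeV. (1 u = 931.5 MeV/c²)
E = mc² = 11010 MeV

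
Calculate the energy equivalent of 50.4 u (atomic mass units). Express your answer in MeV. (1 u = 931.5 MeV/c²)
E = mc² = 46950 MeV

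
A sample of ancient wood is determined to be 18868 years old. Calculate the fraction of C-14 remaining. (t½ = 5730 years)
N/N₀ = (1/2)^(t/t½) = 0.102 = 10.2%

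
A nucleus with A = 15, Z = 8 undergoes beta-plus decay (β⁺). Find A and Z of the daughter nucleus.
Daughter: A = 15, Z = 7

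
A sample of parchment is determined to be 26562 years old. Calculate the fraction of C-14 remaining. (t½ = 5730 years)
N/N₀ = (1/2)^(t/t½) = 0.04023 = 4.02%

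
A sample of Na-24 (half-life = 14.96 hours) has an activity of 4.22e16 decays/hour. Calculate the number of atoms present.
N = A/λ = 9.108e17 atoms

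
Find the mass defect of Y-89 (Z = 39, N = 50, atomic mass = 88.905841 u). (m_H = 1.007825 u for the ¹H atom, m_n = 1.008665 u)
Δm = Z·m_H + N·m_n − M = 0.8326 u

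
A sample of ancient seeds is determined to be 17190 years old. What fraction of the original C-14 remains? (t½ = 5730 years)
N/N₀ = (1/2)^(t/t½) = 0.125 = 12.5%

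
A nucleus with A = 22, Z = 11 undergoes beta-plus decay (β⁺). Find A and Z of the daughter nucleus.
Daughter: A = 22, Z = 10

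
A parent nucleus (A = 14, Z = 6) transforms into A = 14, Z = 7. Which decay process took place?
ΔA = 0, ΔZ = +1 ⇒ beta-minus decay (β⁻)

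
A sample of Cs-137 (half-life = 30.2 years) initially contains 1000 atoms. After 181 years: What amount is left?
N = N₀(1/2)^(t/t½) = 15.7 atoms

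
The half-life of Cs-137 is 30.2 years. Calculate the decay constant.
λ = ln(2)/t½ = 0.02295 year⁻¹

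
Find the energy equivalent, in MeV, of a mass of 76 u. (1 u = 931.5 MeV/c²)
E = mc² = 70790 MeV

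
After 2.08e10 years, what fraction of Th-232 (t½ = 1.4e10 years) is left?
N/N₀ = (1/2)^(t/t½) = 0.3571 = 35.7%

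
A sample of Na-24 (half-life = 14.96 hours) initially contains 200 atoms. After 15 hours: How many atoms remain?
N = N₀(1/2)^(t/t½) = 99.81 atoms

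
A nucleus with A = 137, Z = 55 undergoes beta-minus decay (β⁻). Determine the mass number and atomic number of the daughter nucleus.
Daughter: A = 137, Z = 56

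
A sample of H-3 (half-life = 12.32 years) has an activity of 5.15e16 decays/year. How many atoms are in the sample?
N = A/λ = 9.154e17 atoms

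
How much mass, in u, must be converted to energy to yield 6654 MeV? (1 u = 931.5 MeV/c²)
m = E/c² = 7.143 u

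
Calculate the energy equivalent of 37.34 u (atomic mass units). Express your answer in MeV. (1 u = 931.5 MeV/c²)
E = mc² = 34780 MeV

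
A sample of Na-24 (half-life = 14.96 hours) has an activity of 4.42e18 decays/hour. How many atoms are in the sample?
N = A/λ = 9.54e19 atoms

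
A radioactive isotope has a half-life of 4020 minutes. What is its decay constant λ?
λ = ln(2)/t½ = 1.724e-4 minute⁻¹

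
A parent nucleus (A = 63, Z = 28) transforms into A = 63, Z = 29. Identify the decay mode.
ΔA = 0, ΔZ = +1 ⇒ beta-minus decay (β⁻)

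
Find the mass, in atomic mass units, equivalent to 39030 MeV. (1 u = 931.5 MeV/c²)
m = E/c² = 41.9 u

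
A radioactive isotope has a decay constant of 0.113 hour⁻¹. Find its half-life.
t½ = ln(2)/λ = 6.134 hours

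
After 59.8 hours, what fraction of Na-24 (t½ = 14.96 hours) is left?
N/N₀ = (1/2)^(t/t½) = 0.06262 = 6.26%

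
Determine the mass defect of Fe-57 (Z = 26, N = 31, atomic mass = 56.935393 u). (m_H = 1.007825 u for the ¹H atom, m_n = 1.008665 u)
Δm = Z·m_H + N·m_n − M = 0.5367 u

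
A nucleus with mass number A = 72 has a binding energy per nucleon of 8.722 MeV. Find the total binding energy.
B.E. = 8.722 × 72 = 628 MeV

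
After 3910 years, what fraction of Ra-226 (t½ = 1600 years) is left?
N/N₀ = (1/2)^(t/t½) = 0.1838 = 18.4%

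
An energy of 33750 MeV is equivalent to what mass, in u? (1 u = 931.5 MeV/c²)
m = E/c² = 36.23 u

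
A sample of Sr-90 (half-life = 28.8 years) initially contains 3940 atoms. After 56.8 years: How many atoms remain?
N = N₀(1/2)^(t/t½) = 1004 atoms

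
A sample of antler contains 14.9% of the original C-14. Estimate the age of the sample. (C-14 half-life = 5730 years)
Age = t½ × log₂(1/ratio) = 15740 years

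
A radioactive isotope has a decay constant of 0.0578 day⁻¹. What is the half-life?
t½ = ln(2)/λ = 11.99 days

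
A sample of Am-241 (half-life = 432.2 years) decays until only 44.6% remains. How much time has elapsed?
t = t½ × log₂(N₀/N) = 503.5 years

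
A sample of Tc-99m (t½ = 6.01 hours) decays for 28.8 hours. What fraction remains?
N/N₀ = (1/2)^(t/t½) = 0.0361 = 3.61%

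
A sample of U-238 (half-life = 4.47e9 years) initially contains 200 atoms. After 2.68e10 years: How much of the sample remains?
N = N₀(1/2)^(t/t½) = 3.135 atoms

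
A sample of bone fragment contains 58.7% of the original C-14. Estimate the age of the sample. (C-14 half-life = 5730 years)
Age = t½ × log₂(1/ratio) = 4404 years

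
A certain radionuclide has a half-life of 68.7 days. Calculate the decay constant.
λ = ln(2)/t½ = 0.01009 day⁻¹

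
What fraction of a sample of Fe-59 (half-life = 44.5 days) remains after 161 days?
N/N₀ = (1/2)^(t/t½) = 0.08145 = 8.14%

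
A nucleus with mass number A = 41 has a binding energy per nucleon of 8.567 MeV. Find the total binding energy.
B.E. = 8.567 × 41 = 351.2 MeV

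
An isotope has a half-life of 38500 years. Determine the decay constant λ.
λ = ln(2)/t½ = 1.8e-5 year⁻¹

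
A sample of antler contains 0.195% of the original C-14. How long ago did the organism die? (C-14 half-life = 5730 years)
Age = t½ × log₂(1/ratio) = 51580 years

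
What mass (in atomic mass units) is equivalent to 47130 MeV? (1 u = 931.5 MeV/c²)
m = E/c² = 50.6 u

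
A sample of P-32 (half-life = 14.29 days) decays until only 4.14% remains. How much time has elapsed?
t = t½ × log₂(N₀/N) = 65.65 days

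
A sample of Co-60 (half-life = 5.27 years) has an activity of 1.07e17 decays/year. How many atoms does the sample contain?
N = A/λ = 8.135e17 atoms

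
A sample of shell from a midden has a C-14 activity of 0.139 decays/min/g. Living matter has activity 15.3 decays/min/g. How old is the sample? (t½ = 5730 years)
Age = t½ × log₂(A₀/A) = 38860 years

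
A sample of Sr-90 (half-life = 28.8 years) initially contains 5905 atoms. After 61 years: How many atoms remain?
N = N₀(1/2)^(t/t½) = 1360 atoms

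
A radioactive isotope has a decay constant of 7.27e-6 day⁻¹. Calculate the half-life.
t½ = ln(2)/λ = 95340 days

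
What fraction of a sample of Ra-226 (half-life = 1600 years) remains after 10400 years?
N/N₀ = (1/2)^(t/t½) = 0.01105 = 1.1%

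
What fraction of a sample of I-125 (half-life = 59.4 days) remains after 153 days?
N/N₀ = (1/2)^(t/t½) = 0.1677 = 16.8%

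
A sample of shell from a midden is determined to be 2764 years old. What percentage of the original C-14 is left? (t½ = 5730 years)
N/N₀ = (1/2)^(t/t½) = 0.7158 = 71.6%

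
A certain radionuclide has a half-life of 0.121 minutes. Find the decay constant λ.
λ = ln(2)/t½ = 5.728 minute⁻¹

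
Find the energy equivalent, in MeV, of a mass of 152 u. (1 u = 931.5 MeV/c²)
E = mc² = 1.416e5 MeV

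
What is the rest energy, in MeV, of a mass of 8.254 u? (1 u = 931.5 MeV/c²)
E = mc² = 7689 MeV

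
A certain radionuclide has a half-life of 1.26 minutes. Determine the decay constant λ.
λ = ln(2)/t½ = 0.5501 minute⁻¹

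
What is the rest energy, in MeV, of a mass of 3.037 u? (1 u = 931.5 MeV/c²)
E = mc² = 2829 MeV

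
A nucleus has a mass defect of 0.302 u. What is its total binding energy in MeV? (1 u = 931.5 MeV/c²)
B.E. = Δm × 931.5 = 281.3 MeV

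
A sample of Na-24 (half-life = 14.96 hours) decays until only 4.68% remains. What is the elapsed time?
t = t½ × log₂(N₀/N) = 66.08 hours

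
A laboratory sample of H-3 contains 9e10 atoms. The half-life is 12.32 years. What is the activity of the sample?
A = λN = 5.064e9 decays/year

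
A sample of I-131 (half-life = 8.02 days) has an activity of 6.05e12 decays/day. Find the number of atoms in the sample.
N = A/λ = 7e13 atoms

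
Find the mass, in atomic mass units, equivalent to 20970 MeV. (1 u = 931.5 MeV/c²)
m = E/c² = 22.51 u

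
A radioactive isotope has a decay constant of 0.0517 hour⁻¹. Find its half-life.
t½ = ln(2)/λ = 13.41 hours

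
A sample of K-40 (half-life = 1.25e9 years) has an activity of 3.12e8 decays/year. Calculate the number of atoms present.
N = A/λ = 5.627e17 atoms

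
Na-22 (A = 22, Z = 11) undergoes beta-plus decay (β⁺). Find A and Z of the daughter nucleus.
Daughter: A = 22, Z = 10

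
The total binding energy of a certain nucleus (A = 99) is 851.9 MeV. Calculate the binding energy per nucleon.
B.E./A = 851.9/99 = 8.605 MeV/nucleon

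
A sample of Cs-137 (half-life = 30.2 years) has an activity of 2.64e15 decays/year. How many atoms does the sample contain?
N = A/λ = 1.15e17 atoms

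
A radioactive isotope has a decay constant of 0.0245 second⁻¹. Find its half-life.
t½ = ln(2)/λ = 28.29 seconds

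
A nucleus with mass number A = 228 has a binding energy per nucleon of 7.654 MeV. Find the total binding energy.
B.E. = 7.654 × 228 = 1745 MeV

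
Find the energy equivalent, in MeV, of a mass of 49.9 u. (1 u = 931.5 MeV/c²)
E = mc² = 46480 MeV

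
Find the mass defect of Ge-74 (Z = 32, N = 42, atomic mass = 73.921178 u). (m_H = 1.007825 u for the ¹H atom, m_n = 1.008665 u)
Δm = Z·m_H + N·m_n − M = 0.6932 u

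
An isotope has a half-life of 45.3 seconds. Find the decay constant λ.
λ = ln(2)/t½ = 0.0153 second⁻¹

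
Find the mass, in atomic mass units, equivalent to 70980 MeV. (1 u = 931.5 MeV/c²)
m = E/c² = 76.2 u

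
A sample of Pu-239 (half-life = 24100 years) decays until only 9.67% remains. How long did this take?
t = t½ × log₂(N₀/N) = 81230 years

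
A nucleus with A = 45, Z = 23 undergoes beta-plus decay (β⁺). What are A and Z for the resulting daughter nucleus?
Daughter: A = 45, Z = 22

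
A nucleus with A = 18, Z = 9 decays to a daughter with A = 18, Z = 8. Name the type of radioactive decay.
ΔA = 0, ΔZ = -1 ⇒ beta-plus decay (β⁺) or electron capture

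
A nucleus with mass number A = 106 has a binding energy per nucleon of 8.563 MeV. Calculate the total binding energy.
B.E. = 8.563 × 106 = 907.7 MeV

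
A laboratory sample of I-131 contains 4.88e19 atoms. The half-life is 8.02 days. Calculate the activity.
A = λN = 4.218e18 decays/day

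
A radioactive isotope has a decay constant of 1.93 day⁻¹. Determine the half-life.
t½ = ln(2)/λ = 0.3591 days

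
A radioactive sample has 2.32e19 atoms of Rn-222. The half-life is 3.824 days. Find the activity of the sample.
A = λN = 4.205e18 decays/day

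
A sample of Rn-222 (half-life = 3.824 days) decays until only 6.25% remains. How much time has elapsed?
t = t½ × log₂(N₀/N) = 15.3 days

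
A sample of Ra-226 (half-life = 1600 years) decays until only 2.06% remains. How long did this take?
t = t½ × log₂(N₀/N) = 8962 years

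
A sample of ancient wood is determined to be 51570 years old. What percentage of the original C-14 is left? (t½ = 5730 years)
N/N₀ = (1/2)^(t/t½) = 0.001953 = 0.195%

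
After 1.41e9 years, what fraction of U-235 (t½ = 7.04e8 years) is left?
N/N₀ = (1/2)^(t/t½) = 0.2495 = 25%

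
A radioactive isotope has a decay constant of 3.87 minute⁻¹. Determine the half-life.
t½ = ln(2)/λ = 0.1791 minutes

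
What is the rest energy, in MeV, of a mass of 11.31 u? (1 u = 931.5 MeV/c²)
E = mc² = 10540 MeV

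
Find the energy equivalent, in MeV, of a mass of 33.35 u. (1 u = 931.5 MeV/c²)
E = mc² = 31070 MeV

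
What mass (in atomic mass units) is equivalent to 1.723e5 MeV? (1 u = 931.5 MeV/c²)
m = E/c² = 185 u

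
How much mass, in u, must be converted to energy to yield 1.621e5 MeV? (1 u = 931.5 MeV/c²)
m = E/c² = 174 u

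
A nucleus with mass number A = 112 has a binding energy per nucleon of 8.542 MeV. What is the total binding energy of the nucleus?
B.E. = 8.542 × 112 = 956.7 MeV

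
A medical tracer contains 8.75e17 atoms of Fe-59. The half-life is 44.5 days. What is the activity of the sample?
A = λN = 1.363e16 decays/day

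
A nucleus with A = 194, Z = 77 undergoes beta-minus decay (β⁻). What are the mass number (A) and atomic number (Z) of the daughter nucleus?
Daughter: A = 194, Z = 78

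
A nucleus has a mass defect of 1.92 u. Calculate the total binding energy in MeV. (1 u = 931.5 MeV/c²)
B.E. = Δm × 931.5 = 1788 MeV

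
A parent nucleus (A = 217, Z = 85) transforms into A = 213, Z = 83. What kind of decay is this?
ΔA = -4, ΔZ = -2 ⇒ alpha decay (α)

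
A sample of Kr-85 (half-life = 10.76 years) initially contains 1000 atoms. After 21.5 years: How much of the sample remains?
N = N₀(1/2)^(t/t½) = 250.3 atoms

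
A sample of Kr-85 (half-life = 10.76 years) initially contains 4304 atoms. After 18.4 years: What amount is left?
N = N₀(1/2)^(t/t½) = 1316 atoms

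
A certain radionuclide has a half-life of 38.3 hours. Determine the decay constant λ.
λ = ln(2)/t½ = 0.0181 hour⁻¹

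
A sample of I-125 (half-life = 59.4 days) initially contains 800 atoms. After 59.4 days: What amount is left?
N = N₀(1/2)^(t/t½) = 400 atoms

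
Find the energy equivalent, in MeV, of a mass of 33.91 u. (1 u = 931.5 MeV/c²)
E = mc² = 31590 MeV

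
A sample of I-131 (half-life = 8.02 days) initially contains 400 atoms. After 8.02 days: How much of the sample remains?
N = N₀(1/2)^(t/t½) = 200 atoms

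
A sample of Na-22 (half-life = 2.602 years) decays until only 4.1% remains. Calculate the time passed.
t = t½ × log₂(N₀/N) = 11.99 years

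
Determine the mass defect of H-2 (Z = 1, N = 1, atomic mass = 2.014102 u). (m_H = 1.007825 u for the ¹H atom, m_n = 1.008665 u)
Δm = Z·m_H + N·m_n − M = 0.002388 u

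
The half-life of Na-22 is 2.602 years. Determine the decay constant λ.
λ = ln(2)/t½ = 0.2664 year⁻¹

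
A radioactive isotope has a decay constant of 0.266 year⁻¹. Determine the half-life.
t½ = ln(2)/λ = 2.606 years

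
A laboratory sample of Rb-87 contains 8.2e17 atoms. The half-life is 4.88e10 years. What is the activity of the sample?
A = λN = 1.165e7 decays/year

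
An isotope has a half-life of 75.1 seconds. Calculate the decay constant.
λ = ln(2)/t½ = 0.00923 second⁻¹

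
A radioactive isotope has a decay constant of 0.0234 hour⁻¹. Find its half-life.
t½ = ln(2)/λ = 29.62 hours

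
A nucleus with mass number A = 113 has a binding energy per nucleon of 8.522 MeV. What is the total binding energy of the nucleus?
B.E. = 8.522 × 113 = 963 MeV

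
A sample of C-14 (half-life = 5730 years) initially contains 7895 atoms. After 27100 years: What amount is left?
N = N₀(1/2)^(t/t½) = 297.6 atoms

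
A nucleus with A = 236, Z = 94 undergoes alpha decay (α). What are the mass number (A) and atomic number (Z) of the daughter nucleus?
Daughter: A = 232, Z = 92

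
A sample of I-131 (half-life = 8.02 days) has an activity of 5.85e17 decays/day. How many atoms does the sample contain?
N = A/λ = 6.769e18 atoms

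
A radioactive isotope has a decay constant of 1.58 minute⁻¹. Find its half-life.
t½ = ln(2)/λ = 0.4387 minutes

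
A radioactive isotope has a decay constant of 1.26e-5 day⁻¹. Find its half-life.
t½ = ln(2)/λ = 55010 days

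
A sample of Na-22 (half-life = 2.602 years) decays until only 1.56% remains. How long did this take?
t = t½ × log₂(N₀/N) = 15.62 years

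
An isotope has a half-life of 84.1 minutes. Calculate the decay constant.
λ = ln(2)/t½ = 0.008242 minute⁻¹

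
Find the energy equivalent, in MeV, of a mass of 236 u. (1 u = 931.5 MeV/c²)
E = mc² = 2.198e5 MeV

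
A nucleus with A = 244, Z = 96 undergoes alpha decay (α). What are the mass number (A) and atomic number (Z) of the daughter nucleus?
Daughter: A = 240, Z = 94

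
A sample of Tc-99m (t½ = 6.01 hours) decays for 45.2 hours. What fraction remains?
N/N₀ = (1/2)^(t/t½) = 0.005445 = 0.545%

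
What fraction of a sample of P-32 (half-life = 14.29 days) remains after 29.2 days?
N/N₀ = (1/2)^(t/t½) = 0.2426 = 24.3%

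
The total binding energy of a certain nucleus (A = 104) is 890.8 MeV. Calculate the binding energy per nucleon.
B.E./A = 890.8/104 = 8.565 MeV/nucleon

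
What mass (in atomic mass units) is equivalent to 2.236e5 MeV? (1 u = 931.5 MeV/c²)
m = E/c² = 240 u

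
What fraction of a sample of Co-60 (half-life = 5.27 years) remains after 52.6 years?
N/N₀ = (1/2)^(t/t½) = 9.895e-4 = 0.0989%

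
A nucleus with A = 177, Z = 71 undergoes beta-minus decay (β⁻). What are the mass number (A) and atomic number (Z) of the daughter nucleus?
Daughter: A = 177, Z = 72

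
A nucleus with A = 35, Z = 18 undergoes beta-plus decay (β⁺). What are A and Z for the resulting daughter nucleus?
Daughter: A = 35, Z = 17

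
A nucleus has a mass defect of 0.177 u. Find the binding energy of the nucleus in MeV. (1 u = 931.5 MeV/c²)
B.E. = Δm × 931.5 = 164.9 MeV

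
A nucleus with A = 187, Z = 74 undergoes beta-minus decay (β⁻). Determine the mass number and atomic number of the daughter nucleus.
Daughter: A = 187, Z = 75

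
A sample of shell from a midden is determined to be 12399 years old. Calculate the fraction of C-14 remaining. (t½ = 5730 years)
N/N₀ = (1/2)^(t/t½) = 0.2232 = 22.3%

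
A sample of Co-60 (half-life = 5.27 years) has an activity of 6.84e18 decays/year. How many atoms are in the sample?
N = A/λ = 5.2e19 atoms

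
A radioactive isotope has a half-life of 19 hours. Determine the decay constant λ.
λ = ln(2)/t½ = 0.03648 hour⁻¹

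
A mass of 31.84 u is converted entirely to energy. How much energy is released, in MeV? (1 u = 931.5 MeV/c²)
E = mc² = 29660 MeV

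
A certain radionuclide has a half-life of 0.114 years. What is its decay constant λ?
λ = ln(2)/t½ = 6.08 year⁻¹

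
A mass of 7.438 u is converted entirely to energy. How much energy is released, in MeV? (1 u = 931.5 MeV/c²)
E = mc² = 6928 MeV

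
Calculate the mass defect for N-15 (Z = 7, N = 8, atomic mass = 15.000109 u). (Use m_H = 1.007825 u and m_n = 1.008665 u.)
Δm = Z·m_H + N·m_n − M = 0.124 u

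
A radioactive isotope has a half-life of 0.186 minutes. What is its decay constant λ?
λ = ln(2)/t½ = 3.727 minute⁻¹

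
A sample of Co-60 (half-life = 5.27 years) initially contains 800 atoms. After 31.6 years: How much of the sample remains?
N = N₀(1/2)^(t/t½) = 12.53 atoms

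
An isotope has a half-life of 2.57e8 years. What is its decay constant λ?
λ = ln(2)/t½ = 2.697e-9 year⁻¹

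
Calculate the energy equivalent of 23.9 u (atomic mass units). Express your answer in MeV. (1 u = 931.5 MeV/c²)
E = mc² = 22260 MeV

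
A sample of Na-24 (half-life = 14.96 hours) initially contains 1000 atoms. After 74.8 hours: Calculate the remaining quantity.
N = N₀(1/2)^(t/t½) = 31.25 atoms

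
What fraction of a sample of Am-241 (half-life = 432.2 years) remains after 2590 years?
N/N₀ = (1/2)^(t/t½) = 0.01571 = 1.57%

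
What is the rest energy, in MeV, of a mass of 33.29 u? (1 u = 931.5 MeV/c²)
E = mc² = 31010 MeV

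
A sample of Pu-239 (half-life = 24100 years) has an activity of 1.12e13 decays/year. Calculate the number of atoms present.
N = A/λ = 3.894e17 atoms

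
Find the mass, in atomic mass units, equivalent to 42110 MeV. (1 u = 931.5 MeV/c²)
m = E/c² = 45.21 u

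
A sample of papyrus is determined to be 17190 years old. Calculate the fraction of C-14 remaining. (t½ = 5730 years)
N/N₀ = (1/2)^(t/t½) = 0.125 = 12.5%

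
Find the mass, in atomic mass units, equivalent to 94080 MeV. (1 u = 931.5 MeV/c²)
m = E/c² = 101 u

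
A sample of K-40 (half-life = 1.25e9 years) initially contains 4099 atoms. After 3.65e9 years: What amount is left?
N = N₀(1/2)^(t/t½) = 541.6 atoms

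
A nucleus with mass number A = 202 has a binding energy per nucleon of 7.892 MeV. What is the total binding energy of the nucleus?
B.E. = 7.892 × 202 = 1594 MeV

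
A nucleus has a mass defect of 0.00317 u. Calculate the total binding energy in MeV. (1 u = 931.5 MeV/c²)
B.E. = Δm × 931.5 = 2.953 MeV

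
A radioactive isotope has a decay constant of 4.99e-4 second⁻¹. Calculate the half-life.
t½ = ln(2)/λ = 1389 seconds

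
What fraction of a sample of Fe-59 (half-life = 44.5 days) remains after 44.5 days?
N/N₀ = (1/2)^(t/t½) = 0.5 = 50%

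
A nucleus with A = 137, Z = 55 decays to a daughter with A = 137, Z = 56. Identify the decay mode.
ΔA = 0, ΔZ = +1 ⇒ beta-minus decay (β⁻)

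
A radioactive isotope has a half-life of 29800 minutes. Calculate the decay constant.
λ = ln(2)/t½ = 2.326e-5 minute⁻¹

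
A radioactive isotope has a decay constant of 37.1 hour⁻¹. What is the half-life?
t½ = ln(2)/λ = 0.01868 hours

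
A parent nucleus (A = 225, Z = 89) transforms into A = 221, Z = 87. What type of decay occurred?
ΔA = -4, ΔZ = -2 ⇒ alpha decay (α)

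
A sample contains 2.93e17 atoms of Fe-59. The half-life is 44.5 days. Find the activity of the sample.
A = λN = 4.564e15 decays/day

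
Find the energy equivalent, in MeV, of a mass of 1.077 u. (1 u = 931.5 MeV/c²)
E = mc² = 1003 MeV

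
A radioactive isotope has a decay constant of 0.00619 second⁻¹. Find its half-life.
t½ = ln(2)/λ = 112 seconds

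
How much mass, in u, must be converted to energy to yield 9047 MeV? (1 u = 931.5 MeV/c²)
m = E/c² = 9.712 u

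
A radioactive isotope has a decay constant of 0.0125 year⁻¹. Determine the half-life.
t½ = ln(2)/λ = 55.45 years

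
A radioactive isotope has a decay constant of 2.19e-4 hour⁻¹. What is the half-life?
t½ = ln(2)/λ = 3165 hours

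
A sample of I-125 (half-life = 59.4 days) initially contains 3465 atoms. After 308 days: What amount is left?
N = N₀(1/2)^(t/t½) = 95.24 atoms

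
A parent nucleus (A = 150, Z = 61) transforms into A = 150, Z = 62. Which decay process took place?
ΔA = 0, ΔZ = +1 ⇒ beta-minus decay (β⁻)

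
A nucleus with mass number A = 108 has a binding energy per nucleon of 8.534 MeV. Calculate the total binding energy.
B.E. = 8.534 × 108 = 921.7 MeV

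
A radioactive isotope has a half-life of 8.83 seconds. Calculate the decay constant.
λ = ln(2)/t½ = 0.0785 second⁻¹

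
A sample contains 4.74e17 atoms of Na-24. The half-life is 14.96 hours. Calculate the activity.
A = λN = 2.196e16 decays/hour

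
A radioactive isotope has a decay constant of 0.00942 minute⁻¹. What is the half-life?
t½ = ln(2)/λ = 73.58 minutes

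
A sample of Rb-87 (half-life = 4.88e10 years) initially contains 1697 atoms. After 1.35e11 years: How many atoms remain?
N = N₀(1/2)^(t/t½) = 249.4 atoms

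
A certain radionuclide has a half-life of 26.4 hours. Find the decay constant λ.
λ = ln(2)/t½ = 0.02626 hour⁻¹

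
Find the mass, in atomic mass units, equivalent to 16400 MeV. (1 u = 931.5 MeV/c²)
m = E/c² = 17.61 u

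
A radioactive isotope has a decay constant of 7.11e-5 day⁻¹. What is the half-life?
t½ = ln(2)/λ = 9749 days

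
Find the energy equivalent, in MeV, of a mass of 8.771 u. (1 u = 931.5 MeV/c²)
E = mc² = 8170 MeV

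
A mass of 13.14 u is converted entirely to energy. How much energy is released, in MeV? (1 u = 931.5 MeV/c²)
E = mc² = 12240 MeV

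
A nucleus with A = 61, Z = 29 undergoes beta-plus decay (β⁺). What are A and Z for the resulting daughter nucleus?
Daughter: A = 61, Z = 28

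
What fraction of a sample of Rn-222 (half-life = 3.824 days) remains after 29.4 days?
N/N₀ = (1/2)^(t/t½) = 0.004848 = 0.485%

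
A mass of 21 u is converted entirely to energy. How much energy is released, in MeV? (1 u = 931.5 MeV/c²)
E = mc² = 19560 MeV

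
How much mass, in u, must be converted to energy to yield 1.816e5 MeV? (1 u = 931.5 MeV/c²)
m = E/c² = 195 u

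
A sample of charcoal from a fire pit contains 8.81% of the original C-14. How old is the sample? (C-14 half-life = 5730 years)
Age = t½ × log₂(1/ratio) = 20080 years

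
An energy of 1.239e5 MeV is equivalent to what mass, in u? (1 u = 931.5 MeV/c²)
m = E/c² = 133 u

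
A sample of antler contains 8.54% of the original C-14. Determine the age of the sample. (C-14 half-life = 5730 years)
Age = t½ × log₂(1/ratio) = 20340 years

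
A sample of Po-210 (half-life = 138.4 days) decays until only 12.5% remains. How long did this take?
t = t½ × log₂(N₀/N) = 415.2 days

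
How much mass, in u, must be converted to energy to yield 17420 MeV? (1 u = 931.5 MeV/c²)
m = E/c² = 18.7 u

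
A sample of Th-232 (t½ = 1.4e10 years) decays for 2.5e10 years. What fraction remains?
N/N₀ = (1/2)^(t/t½) = 0.29 = 29%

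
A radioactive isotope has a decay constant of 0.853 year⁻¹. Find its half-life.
t½ = ln(2)/λ = 0.8126 years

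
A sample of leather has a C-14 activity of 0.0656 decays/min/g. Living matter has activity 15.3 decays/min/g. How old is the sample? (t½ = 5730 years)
Age = t½ × log₂(A₀/A) = 45070 years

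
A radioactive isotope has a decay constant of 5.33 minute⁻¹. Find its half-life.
t½ = ln(2)/λ = 0.13 minutes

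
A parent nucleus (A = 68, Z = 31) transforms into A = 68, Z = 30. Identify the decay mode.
ΔA = 0, ΔZ = -1 ⇒ beta-plus decay (β⁺) or electron capture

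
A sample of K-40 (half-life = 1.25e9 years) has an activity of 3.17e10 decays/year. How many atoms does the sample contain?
N = A/λ = 5.717e19 atoms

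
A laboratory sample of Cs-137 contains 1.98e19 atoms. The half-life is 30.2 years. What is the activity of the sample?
A = λN = 4.544e17 decays/year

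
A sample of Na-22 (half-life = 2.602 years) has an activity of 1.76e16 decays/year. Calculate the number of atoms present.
N = A/λ = 6.607e16 atoms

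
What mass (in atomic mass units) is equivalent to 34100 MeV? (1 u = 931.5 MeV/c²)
m = E/c² = 36.61 u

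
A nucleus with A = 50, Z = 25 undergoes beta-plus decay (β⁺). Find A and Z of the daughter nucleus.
Daughter: A = 50, Z = 24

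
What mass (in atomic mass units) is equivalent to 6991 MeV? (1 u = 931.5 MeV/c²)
m = E/c² = 7.505 u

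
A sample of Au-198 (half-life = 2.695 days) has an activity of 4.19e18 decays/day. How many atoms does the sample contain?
N = A/λ = 1.629e19 atoms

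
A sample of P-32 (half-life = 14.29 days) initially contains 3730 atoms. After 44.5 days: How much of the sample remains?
N = N₀(1/2)^(t/t½) = 430.8 atoms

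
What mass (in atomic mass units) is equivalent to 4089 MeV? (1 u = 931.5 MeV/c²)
m = E/c² = 4.39 u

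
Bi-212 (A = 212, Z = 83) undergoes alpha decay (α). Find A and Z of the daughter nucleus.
Daughter: A = 208, Z = 81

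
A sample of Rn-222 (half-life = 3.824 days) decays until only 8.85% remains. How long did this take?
t = t½ × log₂(N₀/N) = 13.38 days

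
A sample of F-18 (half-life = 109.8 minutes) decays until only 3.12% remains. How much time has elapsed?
t = t½ × log₂(N₀/N) = 549.3 minutes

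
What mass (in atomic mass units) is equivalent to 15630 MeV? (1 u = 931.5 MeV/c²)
m = E/c² = 16.78 u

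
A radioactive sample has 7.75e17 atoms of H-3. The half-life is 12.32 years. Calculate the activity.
A = λN = 4.36e16 decays/year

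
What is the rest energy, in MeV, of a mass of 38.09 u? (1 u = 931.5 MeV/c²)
E = mc² = 35480 MeV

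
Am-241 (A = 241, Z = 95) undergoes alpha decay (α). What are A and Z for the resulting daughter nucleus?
Daughter: A = 237, Z = 93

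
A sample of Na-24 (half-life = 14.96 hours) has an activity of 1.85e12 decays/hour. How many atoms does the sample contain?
N = A/λ = 3.993e13 atoms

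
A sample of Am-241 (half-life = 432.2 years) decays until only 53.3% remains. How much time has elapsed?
t = t½ × log₂(N₀/N) = 392.3 years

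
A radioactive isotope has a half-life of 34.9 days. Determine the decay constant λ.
λ = ln(2)/t½ = 0.01986 day⁻¹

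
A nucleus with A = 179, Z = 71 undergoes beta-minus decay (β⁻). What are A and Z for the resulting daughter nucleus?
Daughter: A = 179, Z = 72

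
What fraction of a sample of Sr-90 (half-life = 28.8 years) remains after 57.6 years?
N/N₀ = (1/2)^(t/t½) = 0.25 = 25%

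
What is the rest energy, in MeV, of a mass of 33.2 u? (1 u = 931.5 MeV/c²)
E = mc² = 30930 MeV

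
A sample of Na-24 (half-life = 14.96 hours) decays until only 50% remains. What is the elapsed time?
t = t½ × log₂(N₀/N) = 14.96 hours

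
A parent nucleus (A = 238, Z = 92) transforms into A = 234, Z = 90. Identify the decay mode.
ΔA = -4, ΔZ = -2 ⇒ alpha decay (α)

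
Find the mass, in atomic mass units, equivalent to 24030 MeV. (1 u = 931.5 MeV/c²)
m = E/c² = 25.8 u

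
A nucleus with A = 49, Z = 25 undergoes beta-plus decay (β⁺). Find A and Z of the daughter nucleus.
Daughter: A = 49, Z = 24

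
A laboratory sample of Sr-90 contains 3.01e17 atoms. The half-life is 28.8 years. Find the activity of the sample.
A = λN = 7.244e15 decays/year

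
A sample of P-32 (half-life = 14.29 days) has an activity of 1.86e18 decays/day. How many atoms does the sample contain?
N = A/λ = 3.835e19 atoms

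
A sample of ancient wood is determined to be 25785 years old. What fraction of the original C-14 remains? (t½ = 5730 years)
N/N₀ = (1/2)^(t/t½) = 0.04419 = 4.42%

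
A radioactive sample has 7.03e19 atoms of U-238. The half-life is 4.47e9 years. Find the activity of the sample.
A = λN = 1.09e10 decays/year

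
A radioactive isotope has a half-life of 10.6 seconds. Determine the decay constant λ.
λ = ln(2)/t½ = 0.06539 second⁻¹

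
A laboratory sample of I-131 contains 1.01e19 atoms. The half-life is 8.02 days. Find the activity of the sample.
A = λN = 8.729e17 decays/day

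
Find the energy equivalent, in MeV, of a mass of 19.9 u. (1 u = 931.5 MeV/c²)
E = mc² = 18540 MeV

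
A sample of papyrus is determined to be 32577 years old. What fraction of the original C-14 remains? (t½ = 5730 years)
N/N₀ = (1/2)^(t/t½) = 0.01943 = 1.94%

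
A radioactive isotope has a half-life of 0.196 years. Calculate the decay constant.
λ = ln(2)/t½ = 3.536 year⁻¹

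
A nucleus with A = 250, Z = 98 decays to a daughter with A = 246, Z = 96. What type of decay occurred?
ΔA = -4, ΔZ = -2 ⇒ alpha decay (α)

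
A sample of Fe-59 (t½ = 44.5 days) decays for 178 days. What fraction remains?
N/N₀ = (1/2)^(t/t½) = 0.0625 = 6.25%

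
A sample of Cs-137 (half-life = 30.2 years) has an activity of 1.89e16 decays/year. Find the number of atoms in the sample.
N = A/λ = 8.235e17 atoms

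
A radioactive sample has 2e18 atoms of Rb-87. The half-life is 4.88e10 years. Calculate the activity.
A = λN = 2.841e7 decays/year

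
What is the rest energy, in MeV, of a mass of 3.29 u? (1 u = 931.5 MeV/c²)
E = mc² = 3065 MeV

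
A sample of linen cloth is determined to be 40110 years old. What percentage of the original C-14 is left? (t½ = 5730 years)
N/N₀ = (1/2)^(t/t½) = 0.007812 = 0.781%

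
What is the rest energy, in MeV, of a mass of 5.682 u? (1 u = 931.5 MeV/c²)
E = mc² = 5293 MeV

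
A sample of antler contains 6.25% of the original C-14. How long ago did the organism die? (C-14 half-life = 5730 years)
Age = t½ × log₂(1/ratio) = 22920 years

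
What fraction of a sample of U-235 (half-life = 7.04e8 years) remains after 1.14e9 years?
N/N₀ = (1/2)^(t/t½) = 0.3255 = 32.5%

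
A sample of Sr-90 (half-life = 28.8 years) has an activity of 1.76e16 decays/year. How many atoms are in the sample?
N = A/λ = 7.313e17 atoms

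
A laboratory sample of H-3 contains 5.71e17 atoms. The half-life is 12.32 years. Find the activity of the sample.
A = λN = 3.213e16 decays/year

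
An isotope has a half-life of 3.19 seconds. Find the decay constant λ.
λ = ln(2)/t½ = 0.2173 second⁻¹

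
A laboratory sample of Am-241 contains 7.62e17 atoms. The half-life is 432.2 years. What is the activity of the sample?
A = λN = 1.222e15 decays/year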